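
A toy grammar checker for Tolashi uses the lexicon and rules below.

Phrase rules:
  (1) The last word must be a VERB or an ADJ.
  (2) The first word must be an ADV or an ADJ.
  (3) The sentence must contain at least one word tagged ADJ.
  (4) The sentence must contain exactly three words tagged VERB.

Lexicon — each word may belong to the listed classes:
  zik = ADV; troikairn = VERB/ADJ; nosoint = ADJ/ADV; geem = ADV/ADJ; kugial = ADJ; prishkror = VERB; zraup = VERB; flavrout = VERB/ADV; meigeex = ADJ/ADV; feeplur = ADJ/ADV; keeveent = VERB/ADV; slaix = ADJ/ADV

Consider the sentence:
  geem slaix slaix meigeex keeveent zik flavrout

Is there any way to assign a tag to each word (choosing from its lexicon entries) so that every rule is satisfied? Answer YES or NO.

Candidates per position — 1:geem {ADV,ADJ}; 2:slaix {ADJ,ADV}; 3:slaix {ADJ,ADV}; 4:meigeex {ADJ,ADV}; 5:keeveent {VERB,ADV}; 6:zik {ADV}; 7:flavrout {VERB,ADV}.
Rule 4 cannot be satisfied by any choice of tags from the lexicon.
So there is no consistent tagging.

NO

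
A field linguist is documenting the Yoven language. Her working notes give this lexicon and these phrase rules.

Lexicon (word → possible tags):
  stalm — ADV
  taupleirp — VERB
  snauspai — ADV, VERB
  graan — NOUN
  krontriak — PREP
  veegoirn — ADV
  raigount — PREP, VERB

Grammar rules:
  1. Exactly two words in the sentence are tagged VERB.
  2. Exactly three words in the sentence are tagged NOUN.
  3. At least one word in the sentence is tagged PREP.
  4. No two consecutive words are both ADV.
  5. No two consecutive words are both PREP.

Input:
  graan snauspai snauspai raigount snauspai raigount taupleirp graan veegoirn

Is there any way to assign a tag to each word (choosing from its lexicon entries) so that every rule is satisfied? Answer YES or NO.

NO

Candidates per position — 1:graan {NOUN}; 2:snauspai {ADV,VERB}; 3:snauspai {ADV,VERB}; 4:raigount {PREP,VERB}; 5:snauspai {ADV,VERB}; 6:raigount {PREP,VERB}; 7:taupleirp {VERB}; 8:graan {NOUN}; 9:veegoirn {ADV}.
Rule 2 cannot be satisfied by any choice of tags from the lexicon.
So there is no consistent tagging.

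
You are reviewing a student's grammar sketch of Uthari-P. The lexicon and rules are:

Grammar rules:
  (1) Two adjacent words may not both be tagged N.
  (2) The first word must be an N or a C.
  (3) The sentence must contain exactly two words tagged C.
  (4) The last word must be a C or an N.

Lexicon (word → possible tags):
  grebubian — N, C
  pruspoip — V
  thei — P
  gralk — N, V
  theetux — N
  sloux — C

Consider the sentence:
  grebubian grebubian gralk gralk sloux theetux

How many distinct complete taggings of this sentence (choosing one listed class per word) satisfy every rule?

Candidates per position — 1:grebubian {N,C}; 2:grebubian {N,C}; 3:gralk {N,V}; 4:gralk {N,V}; 5:sloux {C}; 6:theetux {N}.
There are 16 candidate sequences in total.
The sequences that satisfy every rule: N C N V C N; N C V N C N; N C V V C N; C N V N C N; C N V V C N.
Count = 5.

5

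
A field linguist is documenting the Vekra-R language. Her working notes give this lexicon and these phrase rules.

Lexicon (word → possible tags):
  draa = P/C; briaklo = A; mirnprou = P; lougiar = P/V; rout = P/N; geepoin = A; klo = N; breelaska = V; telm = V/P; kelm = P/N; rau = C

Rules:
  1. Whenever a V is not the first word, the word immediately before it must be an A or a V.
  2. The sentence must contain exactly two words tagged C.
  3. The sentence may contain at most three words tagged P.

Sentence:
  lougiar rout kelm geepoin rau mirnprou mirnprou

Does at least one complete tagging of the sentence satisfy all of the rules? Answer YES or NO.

NO

Candidates per position — 1:lougiar {P,V}; 2:rout {P,N}; 3:kelm {P,N}; 4:geepoin {A}; 5:rau {C}; 6:mirnprou {P}; 7:mirnprou {P}.
Rule 2 cannot be satisfied by any choice of tags from the lexicon.
So there is no consistent tagging.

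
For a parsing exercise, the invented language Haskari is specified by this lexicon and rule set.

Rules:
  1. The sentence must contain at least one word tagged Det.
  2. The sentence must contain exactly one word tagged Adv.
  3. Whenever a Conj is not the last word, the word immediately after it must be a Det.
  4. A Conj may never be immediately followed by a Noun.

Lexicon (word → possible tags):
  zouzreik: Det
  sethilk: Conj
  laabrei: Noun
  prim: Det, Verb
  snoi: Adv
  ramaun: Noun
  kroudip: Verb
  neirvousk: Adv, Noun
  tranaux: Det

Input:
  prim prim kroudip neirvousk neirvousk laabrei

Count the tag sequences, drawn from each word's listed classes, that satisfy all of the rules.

Candidates per position — 1:prim {Det,Verb}; 2:prim {Det,Verb}; 3:kroudip {Verb}; 4:neirvousk {Adv,Noun}; 5:neirvousk {Adv,Noun}; 6:laabrei {Noun}.
There are 16 candidate sequences in total.
Checking each against the rules leaves 6 sequences.
Count = 6.

6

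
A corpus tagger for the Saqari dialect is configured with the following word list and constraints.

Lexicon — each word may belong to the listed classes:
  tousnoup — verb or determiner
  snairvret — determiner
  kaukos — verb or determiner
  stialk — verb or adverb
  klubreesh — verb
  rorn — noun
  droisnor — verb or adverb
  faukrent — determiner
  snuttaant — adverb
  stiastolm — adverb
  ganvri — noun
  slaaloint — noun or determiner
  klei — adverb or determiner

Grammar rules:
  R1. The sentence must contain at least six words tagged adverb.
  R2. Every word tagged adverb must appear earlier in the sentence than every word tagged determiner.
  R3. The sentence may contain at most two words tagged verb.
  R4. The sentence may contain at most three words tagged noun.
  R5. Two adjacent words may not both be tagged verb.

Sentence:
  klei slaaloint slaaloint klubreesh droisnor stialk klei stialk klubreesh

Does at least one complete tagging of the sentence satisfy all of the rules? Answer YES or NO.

NO

Candidates per position — 1:klei {adverb,determiner}; 2:slaaloint {noun,determiner}; 3:slaaloint {noun,determiner}; 4:klubreesh {verb}; 5:droisnor {verb,adverb}; 6:stialk {verb,adverb}; 7:klei {adverb,determiner}; 8:stialk {verb,adverb}; 9:klubreesh {verb}.
Rule 1 cannot be satisfied by any choice of tags from the lexicon.
So there is no consistent tagging.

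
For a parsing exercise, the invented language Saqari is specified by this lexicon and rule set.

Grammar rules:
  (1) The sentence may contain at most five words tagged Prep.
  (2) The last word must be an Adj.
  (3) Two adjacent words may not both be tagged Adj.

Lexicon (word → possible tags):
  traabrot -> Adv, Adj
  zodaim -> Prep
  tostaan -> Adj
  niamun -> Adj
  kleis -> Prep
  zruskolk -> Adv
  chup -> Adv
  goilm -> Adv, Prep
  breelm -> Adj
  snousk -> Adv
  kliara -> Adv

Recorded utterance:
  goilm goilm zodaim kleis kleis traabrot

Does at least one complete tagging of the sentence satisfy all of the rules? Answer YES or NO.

YES

Candidates per position — 1:goilm {Adv,Prep}; 2:goilm {Adv,Prep}; 3:zodaim {Prep}; 4:kleis {Prep}; 5:kleis {Prep}; 6:traabrot {Adv,Adj}.
One satisfying assignment: Prep Prep Prep Prep Prep Adj.
Verifying each rule — rule 1 ✓; rule 2 ✓; rule 3 ✓.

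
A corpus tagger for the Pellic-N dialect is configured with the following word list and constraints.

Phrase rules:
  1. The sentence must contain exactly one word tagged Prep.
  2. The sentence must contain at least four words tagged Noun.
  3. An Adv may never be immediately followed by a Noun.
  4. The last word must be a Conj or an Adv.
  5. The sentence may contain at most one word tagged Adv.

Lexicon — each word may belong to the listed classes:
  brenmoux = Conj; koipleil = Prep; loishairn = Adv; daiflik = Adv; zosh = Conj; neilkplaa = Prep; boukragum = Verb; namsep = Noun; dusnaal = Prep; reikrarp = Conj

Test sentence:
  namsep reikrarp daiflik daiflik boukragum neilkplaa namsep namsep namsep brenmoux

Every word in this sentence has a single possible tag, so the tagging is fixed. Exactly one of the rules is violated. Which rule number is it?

Fixed tagging: Noun Conj Adv Adv Verb Prep Noun Noun Noun Conj.
Applying the rules: R1 holds, R2 holds, R3 holds, R4 holds, R5 violated.
Only rule 5 fails.

5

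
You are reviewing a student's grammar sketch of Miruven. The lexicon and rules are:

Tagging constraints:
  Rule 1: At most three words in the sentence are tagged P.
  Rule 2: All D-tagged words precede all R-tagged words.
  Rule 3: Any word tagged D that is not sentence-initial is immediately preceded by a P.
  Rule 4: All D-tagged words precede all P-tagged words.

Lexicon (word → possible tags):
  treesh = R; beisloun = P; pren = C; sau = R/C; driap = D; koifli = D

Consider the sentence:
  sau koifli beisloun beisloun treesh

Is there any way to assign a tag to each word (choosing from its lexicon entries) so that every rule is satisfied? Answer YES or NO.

Candidates per position — 1:sau {R,C}; 2:koifli {D}; 3:beisloun {P}; 4:beisloun {P}; 5:treesh {R}.
Rule 3 cannot be satisfied by any choice of tags from the lexicon.
So there is no consistent tagging.

NO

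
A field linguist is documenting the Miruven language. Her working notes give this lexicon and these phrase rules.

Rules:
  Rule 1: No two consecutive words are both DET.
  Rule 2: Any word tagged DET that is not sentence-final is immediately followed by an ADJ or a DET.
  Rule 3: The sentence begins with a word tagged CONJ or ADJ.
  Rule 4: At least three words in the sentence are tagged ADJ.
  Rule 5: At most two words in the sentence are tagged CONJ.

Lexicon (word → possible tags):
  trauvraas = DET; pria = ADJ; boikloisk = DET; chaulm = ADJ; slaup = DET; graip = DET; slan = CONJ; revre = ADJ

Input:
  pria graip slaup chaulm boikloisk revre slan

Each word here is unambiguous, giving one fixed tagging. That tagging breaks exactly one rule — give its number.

1

Fixed tagging: ADJ DET DET ADJ DET ADJ CONJ.
Checking each rule: R1 ✗, R2 ✓, R3 ✓, R4 ✓, R5 ✓.
Only rule 1 fails.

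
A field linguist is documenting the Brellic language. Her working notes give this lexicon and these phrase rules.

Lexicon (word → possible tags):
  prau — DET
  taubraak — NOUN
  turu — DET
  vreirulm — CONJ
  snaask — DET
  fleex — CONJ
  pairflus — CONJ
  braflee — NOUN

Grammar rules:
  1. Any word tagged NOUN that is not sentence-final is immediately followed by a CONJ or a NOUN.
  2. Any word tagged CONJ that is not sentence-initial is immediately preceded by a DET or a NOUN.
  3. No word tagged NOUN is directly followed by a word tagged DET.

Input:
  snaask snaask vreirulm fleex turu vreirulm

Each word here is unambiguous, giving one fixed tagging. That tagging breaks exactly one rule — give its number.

2

Fixed tagging: DET DET CONJ CONJ DET CONJ.
Checking each rule: R1 ✓, R2 ✗, R3 ✓.
Only rule 2 fails.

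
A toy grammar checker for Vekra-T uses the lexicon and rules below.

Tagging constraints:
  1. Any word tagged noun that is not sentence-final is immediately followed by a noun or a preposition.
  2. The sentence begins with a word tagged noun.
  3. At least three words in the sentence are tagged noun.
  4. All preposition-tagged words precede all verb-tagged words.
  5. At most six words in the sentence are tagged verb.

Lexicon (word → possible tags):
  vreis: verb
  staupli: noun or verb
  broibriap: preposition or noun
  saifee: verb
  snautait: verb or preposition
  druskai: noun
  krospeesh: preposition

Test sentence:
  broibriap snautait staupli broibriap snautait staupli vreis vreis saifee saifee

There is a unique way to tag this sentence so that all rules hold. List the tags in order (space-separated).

noun preposition noun noun preposition verb verb verb verb verb

Candidates per position — 1:broibriap {preposition,noun}; 2:snautait {verb,preposition}; 3:staupli {noun,verb}; 4:broibriap {preposition,noun}; 5:snautait {verb,preposition}; 6:staupli {noun,verb}; 7:vreis {verb}; 8:vreis {verb}; 9:saifee {verb}; 10:saifee {verb}.
Position 1: preposition is ruled out by rule 2; that leaves noun.
Position 2: verb is ruled out by rule 1; that leaves preposition.
Position 6: noun is ruled out by rule 1; that leaves verb.
Position 3: verb is ruled out by rule 3; that leaves noun.
Position 4: preposition is ruled out by rule 3; that leaves noun.
Position 5: verb is ruled out by rule 1; that leaves preposition.
That leaves exactly one tagging: noun preposition noun noun preposition verb verb verb verb verb.
Rule-by-rule: rule 1 ok; rule 2 ok; rule 3 ok; rule 4 ok; rule 5 ok.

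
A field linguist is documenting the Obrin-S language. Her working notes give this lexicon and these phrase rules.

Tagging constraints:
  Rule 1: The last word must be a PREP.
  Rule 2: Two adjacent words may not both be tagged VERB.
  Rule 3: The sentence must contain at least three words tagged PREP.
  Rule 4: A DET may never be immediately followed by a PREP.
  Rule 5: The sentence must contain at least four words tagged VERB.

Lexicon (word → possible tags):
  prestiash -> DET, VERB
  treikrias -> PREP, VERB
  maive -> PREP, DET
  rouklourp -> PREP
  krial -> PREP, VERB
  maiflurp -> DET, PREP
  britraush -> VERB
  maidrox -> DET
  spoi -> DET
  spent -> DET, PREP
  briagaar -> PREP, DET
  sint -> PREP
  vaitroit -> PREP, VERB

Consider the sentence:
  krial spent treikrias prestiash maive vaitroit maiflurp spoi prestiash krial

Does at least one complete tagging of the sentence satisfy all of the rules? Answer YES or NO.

Candidates per position — 1:krial {PREP,VERB}; 2:spent {DET,PREP}; 3:treikrias {PREP,VERB}; 4:prestiash {DET,VERB}; 5:maive {PREP,DET}; 6:vaitroit {PREP,VERB}; 7:maiflurp {DET,PREP}; 8:spoi {DET}; 9:prestiash {DET,VERB}; 10:krial {PREP,VERB}.
One satisfying assignment: VERB PREP PREP VERB DET VERB DET DET VERB PREP.
Checking: rule 1 ok; rule 2 ok; rule 3 ok; rule 4 ok; rule 5 ok.

YES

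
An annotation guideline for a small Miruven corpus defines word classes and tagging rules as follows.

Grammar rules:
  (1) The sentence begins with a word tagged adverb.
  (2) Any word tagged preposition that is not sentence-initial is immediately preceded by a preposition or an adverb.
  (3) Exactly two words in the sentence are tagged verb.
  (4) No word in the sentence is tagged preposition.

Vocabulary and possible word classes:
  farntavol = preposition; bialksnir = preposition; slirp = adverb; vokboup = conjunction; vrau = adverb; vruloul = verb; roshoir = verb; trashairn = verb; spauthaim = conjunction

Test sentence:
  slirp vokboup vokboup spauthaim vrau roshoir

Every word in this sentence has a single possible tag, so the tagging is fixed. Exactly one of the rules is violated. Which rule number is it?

3

Fixed tagging: adverb conjunction conjunction conjunction adverb verb.
Applying the rules: R1 holds, R2 holds, R3 violated, R4 holds.
Only rule 3 fails.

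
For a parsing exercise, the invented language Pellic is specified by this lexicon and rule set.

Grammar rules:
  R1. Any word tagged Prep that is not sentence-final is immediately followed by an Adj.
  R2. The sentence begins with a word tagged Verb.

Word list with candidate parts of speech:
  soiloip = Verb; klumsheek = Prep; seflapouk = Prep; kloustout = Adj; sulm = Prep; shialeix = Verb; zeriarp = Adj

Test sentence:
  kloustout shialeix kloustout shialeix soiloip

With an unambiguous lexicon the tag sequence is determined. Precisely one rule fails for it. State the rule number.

2

Fixed tagging: Adj Verb Adj Verb Verb.
Checking each rule: R1 ok, R2 fails.
Only rule 2 fails.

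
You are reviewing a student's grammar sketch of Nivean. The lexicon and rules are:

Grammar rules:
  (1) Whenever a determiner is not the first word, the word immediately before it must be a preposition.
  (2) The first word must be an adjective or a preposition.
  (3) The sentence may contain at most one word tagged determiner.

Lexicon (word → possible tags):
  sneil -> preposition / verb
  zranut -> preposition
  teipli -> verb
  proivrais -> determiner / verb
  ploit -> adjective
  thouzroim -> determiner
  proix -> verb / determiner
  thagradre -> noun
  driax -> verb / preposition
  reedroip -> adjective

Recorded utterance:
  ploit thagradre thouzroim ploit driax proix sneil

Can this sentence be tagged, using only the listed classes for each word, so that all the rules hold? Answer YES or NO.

NO

Candidates per position — 1:ploit {adjective}; 2:thagradre {noun}; 3:thouzroim {determiner}; 4:ploit {adjective}; 5:driax {verb,preposition}; 6:proix {verb,determiner}; 7:sneil {preposition,verb}.
Rule 1 cannot be satisfied by any choice of tags from the lexicon.
So there is no consistent tagging.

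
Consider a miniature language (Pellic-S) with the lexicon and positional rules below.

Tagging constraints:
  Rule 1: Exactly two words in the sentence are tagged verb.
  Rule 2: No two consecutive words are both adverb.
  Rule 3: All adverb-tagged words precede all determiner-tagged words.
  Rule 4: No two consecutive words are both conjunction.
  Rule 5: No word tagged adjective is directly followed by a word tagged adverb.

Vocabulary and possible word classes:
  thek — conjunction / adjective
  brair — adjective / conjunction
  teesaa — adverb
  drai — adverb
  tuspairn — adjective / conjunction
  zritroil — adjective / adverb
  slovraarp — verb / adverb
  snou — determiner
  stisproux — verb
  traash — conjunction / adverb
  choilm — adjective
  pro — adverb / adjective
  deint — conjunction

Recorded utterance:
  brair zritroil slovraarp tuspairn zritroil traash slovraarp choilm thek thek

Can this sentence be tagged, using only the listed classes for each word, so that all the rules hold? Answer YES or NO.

Candidates per position — 1:brair {adjective,conjunction}; 2:zritroil {adjective,adverb}; 3:slovraarp {verb,adverb}; 4:tuspairn {adjective,conjunction}; 5:zritroil {adjective,adverb}; 6:traash {conjunction,adverb}; 7:slovraarp {verb,adverb}; 8:choilm {adjective}; 9:thek {conjunction,adjective}; 10:thek {conjunction,adjective}.
One satisfying assignment: conjunction adjective verb conjunction adverb conjunction verb adjective adjective adjective.
Verifying each rule — rule 1 satisfied; rule 2 satisfied; rule 3 satisfied; rule 4 satisfied; rule 5 satisfied.

YES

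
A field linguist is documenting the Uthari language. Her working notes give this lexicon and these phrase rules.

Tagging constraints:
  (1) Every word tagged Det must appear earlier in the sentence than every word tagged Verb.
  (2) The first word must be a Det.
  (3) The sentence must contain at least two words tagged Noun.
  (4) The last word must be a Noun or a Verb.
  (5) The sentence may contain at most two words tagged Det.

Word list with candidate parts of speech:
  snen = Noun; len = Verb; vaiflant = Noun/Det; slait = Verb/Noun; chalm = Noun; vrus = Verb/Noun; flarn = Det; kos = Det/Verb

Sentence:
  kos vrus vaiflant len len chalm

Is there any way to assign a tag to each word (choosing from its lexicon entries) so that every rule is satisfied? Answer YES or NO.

Candidates per position — 1:kos {Det,Verb}; 2:vrus {Verb,Noun}; 3:vaiflant {Noun,Det}; 4:len {Verb}; 5:len {Verb}; 6:chalm {Noun}.
One satisfying assignment: Det Verb Noun Verb Verb Noun.
Checking: rule 1 satisfied; rule 2 satisfied; rule 3 satisfied; rule 4 satisfied; rule 5 satisfied.

YES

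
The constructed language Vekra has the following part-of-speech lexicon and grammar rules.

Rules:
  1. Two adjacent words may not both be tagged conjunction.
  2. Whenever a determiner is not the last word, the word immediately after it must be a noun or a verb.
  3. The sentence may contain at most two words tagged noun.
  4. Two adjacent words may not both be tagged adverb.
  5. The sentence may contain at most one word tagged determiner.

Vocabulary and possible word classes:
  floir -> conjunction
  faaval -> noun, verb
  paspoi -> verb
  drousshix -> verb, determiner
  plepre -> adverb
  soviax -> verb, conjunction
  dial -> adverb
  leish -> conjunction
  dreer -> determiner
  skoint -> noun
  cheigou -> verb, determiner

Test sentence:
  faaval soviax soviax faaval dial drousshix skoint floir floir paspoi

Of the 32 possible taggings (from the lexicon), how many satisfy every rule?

0

Candidates per position — 1:faaval {noun,verb}; 2:soviax {verb,conjunction}; 3:soviax {verb,conjunction}; 4:faaval {noun,verb}; 5:dial {adverb}; 6:drousshix {verb,determiner}; 7:skoint {noun}; 8:floir {conjunction}; 9:floir {conjunction}; 10:paspoi {verb}.
There are 32 candidate sequences in total.
Rule 1 cannot be satisfied by any choice of tags from the lexicon.
So there is no consistent tagging.
Count = 0.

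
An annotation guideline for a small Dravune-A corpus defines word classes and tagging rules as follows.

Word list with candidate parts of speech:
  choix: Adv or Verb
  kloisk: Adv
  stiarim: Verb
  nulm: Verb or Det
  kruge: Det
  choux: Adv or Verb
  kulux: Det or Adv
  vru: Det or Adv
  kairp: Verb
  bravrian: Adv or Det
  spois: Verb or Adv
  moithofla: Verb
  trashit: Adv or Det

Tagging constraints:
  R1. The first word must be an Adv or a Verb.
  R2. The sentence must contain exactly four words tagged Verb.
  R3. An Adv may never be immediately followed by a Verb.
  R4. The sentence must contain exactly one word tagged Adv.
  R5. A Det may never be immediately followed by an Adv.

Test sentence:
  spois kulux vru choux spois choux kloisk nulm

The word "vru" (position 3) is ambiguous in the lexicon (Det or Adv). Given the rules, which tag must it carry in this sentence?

Det

Candidates per position — 1:spois {Verb,Adv}; 2:kulux {Det,Adv}; 3:vru {Det,Adv}; 4:choux {Adv,Verb}; 5:spois {Verb,Adv}; 6:choux {Adv,Verb}; 7:kloisk {Adv}; 8:nulm {Verb,Det}.
Word 1 cannot be Adv — rule 4 would then fail for every completion. It is Verb.
Word 2 cannot be Adv — rule 4 would then fail for every completion. It is Det.
Word 3 cannot be Adv — rule 4 would then fail for every completion. It is Det.
Word 4 cannot be Adv — rule 4 would then fail for every completion. It is Verb.
Word 5 cannot be Adv — rule 4 would then fail for every completion. It is Verb.
Word 6 cannot be Adv — rule 4 would then fail for every completion. It is Verb.
Word 8 cannot be Verb — rule 2 would then fail for every completion. It is Det.
The unique satisfying tagging is: Verb Det Det Verb Verb Verb Adv Det.
Checking: rule 1 holds; rule 2 holds; rule 3 holds; rule 4 holds; rule 5 holds.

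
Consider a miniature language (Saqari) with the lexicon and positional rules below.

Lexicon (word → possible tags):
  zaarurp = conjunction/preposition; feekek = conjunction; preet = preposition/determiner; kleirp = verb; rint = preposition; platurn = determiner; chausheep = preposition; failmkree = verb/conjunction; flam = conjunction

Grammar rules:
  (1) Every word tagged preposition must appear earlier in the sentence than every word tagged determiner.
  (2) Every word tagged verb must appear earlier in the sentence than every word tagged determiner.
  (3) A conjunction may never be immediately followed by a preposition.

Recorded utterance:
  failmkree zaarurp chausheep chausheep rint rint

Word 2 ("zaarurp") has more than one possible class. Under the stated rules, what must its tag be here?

Candidates per position — 1:failmkree {verb,conjunction}; 2:zaarurp {conjunction,preposition}; 3:chausheep {preposition}; 4:chausheep {preposition}; 5:rint {preposition}; 6:rint {preposition}.
Position 1: tagging it conjunction would leave rule 3 unsatisfiable, so it must be verb.
Position 2: tagging it conjunction would leave rule 3 unsatisfiable, so it must be preposition.
The only consistent sequence is: verb preposition preposition preposition preposition preposition.
Check: rule 1 ✓; rule 2 ✓; rule 3 ✓.

preposition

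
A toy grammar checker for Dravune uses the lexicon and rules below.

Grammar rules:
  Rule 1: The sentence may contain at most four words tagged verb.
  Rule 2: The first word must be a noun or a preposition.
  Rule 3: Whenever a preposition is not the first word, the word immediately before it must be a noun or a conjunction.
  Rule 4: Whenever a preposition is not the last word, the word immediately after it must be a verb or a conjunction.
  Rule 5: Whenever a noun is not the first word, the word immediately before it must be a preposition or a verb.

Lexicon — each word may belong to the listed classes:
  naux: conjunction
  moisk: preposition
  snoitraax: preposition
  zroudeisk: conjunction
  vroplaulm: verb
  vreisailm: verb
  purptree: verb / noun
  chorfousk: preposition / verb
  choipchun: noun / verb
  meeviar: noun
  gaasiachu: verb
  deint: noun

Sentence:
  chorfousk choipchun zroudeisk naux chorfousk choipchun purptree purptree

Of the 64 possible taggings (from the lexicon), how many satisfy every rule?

7

Candidates per position — 1:chorfousk {preposition,verb}; 2:choipchun {noun,verb}; 3:zroudeisk {conjunction}; 4:naux {conjunction}; 5:chorfousk {preposition,verb}; 6:choipchun {noun,verb}; 7:purptree {verb,noun}; 8:purptree {verb,noun}.
There are 64 candidate sequences in total.
Checking each against the rules leaves 7 sequences.
Count = 7.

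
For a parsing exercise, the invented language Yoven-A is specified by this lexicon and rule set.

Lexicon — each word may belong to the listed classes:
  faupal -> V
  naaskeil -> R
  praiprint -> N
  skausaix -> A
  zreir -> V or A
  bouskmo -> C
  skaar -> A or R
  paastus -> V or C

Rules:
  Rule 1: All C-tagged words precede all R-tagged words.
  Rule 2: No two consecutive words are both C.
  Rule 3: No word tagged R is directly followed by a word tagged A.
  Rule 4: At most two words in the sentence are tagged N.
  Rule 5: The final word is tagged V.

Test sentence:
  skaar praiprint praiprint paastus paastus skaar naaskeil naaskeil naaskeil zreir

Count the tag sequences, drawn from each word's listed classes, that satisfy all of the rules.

Candidates per position — 1:skaar {A,R}; 2:praiprint {N}; 3:praiprint {N}; 4:paastus {V,C}; 5:paastus {V,C}; 6:skaar {A,R}; 7:naaskeil {R}; 8:naaskeil {R}; 9:naaskeil {R}; 10:zreir {V,A}.
There are 32 candidate sequences in total.
Checking each against the rules leaves 8 sequences.
Count = 8.

8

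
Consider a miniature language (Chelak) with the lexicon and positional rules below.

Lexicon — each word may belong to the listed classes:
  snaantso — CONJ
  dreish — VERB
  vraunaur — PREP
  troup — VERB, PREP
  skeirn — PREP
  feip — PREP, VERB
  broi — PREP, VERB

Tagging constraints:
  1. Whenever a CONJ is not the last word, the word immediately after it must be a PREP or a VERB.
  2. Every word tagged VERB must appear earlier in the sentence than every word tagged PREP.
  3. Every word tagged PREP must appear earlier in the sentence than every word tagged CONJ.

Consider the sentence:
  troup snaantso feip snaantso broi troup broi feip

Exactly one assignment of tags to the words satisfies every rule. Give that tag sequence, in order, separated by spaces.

VERB CONJ VERB CONJ VERB VERB VERB VERB

Candidates per position — 1:troup {VERB,PREP}; 2:snaantso {CONJ}; 3:feip {PREP,VERB}; 4:snaantso {CONJ}; 5:broi {PREP,VERB}; 6:troup {VERB,PREP}; 7:broi {PREP,VERB}; 8:feip {PREP,VERB}.
Position 3: PREP is ruled out by rule 3; that leaves VERB.
Position 5: PREP is ruled out by rule 3; that leaves VERB.
Position 6: PREP is ruled out by rule 3; that leaves VERB.
Position 7: PREP is ruled out by rule 3; that leaves VERB.
Position 8: PREP is ruled out by rule 3; that leaves VERB.
Position 1: PREP is ruled out by rule 2; that leaves VERB.
The only consistent sequence is: VERB CONJ VERB CONJ VERB VERB VERB VERB.
Check: rule 1 satisfied; rule 2 satisfied; rule 3 satisfied.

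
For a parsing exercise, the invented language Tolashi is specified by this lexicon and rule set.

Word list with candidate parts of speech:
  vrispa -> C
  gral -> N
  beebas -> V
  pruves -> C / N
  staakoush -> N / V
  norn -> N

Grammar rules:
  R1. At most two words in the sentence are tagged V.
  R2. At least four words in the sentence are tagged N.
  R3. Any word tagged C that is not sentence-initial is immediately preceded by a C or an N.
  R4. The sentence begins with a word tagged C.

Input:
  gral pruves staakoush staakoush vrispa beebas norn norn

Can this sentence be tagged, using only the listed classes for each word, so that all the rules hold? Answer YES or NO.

NO

Candidates per position — 1:gral {N}; 2:pruves {C,N}; 3:staakoush {N,V}; 4:staakoush {N,V}; 5:vrispa {C}; 6:beebas {V}; 7:norn {N}; 8:norn {N}.
Rule 4 cannot be satisfied by any choice of tags from the lexicon.
So there is no consistent tagging.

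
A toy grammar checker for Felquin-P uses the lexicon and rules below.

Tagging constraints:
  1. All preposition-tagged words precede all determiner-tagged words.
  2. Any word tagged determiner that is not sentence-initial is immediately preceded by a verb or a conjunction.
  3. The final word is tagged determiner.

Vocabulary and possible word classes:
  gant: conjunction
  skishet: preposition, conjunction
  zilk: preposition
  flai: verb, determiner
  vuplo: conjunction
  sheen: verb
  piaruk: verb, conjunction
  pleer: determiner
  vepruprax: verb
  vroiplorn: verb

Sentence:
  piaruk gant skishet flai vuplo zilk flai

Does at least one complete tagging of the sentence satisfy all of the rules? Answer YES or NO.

Candidates per position — 1:piaruk {verb,conjunction}; 2:gant {conjunction}; 3:skishet {preposition,conjunction}; 4:flai {verb,determiner}; 5:vuplo {conjunction}; 6:zilk {preposition}; 7:flai {verb,determiner}.
Every candidate sequence violates at least one rule; no consistent tagging exists.

NO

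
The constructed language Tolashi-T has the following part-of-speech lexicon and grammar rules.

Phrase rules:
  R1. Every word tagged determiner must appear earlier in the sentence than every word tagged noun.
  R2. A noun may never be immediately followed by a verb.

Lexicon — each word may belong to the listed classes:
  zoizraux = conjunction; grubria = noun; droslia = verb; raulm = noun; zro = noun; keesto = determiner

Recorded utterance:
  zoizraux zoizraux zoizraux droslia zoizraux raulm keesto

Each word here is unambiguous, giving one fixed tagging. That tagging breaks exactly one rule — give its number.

1

Fixed tagging: conjunction conjunction conjunction verb conjunction noun determiner.
Applying the rules: R1 fail, R2 pass.
Only rule 1 fails.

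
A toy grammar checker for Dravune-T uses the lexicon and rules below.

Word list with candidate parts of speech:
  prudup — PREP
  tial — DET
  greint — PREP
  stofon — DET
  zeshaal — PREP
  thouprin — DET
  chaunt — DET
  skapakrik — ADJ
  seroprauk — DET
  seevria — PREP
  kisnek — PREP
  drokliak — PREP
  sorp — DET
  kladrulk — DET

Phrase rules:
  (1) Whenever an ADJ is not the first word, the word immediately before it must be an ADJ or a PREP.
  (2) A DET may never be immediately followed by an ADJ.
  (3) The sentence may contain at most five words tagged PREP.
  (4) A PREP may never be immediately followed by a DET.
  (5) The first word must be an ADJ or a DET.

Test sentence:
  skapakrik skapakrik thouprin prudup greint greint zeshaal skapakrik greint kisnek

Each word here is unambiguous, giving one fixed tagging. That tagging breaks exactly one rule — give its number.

Fixed tagging: ADJ ADJ DET PREP PREP PREP PREP ADJ PREP PREP.
Rule check: R1 ok, R2 ok, R3 fails, R4 ok, R5 ok.
Only rule 3 fails.

3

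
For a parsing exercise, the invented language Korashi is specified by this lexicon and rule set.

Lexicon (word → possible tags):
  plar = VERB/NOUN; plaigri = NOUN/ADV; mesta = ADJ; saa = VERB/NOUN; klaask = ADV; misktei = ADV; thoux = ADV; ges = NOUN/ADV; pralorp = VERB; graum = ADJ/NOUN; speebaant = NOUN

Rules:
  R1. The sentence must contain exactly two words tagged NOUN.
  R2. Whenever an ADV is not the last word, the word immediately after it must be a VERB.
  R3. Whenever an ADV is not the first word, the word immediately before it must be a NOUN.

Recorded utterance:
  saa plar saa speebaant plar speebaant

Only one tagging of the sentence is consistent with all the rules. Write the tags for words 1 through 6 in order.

VERB VERB VERB NOUN VERB NOUN

Candidates per position — 1:saa {VERB,NOUN}; 2:plar {VERB,NOUN}; 3:saa {VERB,NOUN}; 4:speebaant {NOUN}; 5:plar {VERB,NOUN}; 6:speebaant {NOUN}.
Position 1: NOUN is ruled out by rule 1; that leaves VERB.
Position 2: NOUN is ruled out by rule 1; that leaves VERB.
Position 3: NOUN is ruled out by rule 1; that leaves VERB.
Position 5: NOUN is ruled out by rule 1; that leaves VERB.
The unique satisfying tagging is: VERB VERB VERB NOUN VERB NOUN.
Rule-by-rule: rule 1 ok; rule 2 ok; rule 3 ok.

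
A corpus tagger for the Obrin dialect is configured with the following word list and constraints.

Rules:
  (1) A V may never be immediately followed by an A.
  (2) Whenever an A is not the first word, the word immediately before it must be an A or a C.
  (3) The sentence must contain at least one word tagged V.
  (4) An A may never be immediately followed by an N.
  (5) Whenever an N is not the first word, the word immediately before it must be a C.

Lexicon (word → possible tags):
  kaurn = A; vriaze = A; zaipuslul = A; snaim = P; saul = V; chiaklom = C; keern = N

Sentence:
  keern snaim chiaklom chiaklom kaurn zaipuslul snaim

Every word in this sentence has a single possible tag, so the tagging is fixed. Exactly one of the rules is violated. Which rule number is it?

3

Fixed tagging: N P C C A A P.
Rule check: R1 ok, R2 ok, R3 fails, R4 ok, R5 ok.
Only rule 3 fails.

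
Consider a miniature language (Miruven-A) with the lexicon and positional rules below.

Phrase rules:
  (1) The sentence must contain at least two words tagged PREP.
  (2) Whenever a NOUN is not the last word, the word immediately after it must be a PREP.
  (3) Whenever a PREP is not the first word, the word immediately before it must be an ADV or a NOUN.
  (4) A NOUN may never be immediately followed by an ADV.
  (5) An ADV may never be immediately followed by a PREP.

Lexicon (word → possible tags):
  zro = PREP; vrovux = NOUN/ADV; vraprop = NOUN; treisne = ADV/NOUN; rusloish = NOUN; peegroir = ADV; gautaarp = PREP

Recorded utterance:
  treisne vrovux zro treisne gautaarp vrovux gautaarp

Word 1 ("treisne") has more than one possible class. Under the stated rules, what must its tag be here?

Candidates per position — 1:treisne {ADV,NOUN}; 2:vrovux {NOUN,ADV}; 3:zro {PREP}; 4:treisne {ADV,NOUN}; 5:gautaarp {PREP}; 6:vrovux {NOUN,ADV}; 7:gautaarp {PREP}.
Word 1 cannot be NOUN — rule 2 would then fail for every completion. It is ADV.
Word 2 cannot be ADV — rule 5 would then fail for every completion. It is NOUN.
Word 4 cannot be ADV — rule 5 would then fail for every completion. It is NOUN.
Word 6 cannot be ADV — rule 5 would then fail for every completion. It is NOUN.
The unique satisfying tagging is: ADV NOUN PREP NOUN PREP NOUN PREP.
Checking: rule 1 satisfied; rule 2 satisfied; rule 3 satisfied; rule 4 satisfied; rule 5 satisfied.

ADV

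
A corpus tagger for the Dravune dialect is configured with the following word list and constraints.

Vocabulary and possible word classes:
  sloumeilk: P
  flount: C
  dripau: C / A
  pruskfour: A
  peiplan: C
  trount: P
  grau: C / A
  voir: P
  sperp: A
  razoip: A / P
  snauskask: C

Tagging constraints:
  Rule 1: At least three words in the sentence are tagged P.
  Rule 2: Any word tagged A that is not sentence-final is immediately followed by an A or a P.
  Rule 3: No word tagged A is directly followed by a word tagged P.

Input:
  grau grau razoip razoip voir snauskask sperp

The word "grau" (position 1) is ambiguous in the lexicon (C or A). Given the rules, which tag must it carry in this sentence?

Candidates per position — 1:grau {C,A}; 2:grau {C,A}; 3:razoip {A,P}; 4:razoip {A,P}; 5:voir {P}; 6:snauskask {C}; 7:sperp {A}.
If word 2 were A, no tagging could satisfy rule 3; so word 2 is C.
If word 3 were A, no tagging could satisfy rule 1; so word 3 is P.
If word 4 were A, no tagging could satisfy rule 1; so word 4 is P.
If word 1 were A, no tagging could satisfy rule 2; so word 1 is C.
So the tagging must be: C C P P P C A.
Rule-by-rule: rule 1 ok; rule 2 ok; rule 3 ok.

C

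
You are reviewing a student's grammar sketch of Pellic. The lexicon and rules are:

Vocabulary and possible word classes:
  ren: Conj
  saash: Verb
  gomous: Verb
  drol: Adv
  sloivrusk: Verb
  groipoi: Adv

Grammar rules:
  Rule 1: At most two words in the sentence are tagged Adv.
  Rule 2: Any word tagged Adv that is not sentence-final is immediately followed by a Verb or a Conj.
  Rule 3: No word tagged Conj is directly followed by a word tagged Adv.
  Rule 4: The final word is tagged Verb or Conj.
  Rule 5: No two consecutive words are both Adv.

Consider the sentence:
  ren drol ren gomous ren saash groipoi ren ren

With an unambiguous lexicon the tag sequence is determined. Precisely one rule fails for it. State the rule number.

Fixed tagging: Conj Adv Conj Verb Conj Verb Adv Conj Conj.
Checking each rule: R1 holds, R2 holds, R3 violated, R4 holds, R5 holds.
Only rule 3 fails.

3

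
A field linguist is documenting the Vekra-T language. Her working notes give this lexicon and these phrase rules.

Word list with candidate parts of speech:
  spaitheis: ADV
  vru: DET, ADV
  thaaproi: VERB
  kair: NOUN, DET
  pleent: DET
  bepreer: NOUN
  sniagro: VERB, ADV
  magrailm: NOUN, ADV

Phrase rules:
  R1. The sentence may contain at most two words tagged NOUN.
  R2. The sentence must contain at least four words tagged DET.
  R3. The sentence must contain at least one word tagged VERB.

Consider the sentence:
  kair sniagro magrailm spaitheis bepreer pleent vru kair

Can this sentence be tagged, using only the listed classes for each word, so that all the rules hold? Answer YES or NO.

YES

Candidates per position — 1:kair {NOUN,DET}; 2:sniagro {VERB,ADV}; 3:magrailm {NOUN,ADV}; 4:spaitheis {ADV}; 5:bepreer {NOUN}; 6:pleent {DET}; 7:vru {DET,ADV}; 8:kair {NOUN,DET}.
One satisfying assignment: DET VERB NOUN ADV NOUN DET DET DET.
Rule-by-rule: rule 1 holds; rule 2 holds; rule 3 holds.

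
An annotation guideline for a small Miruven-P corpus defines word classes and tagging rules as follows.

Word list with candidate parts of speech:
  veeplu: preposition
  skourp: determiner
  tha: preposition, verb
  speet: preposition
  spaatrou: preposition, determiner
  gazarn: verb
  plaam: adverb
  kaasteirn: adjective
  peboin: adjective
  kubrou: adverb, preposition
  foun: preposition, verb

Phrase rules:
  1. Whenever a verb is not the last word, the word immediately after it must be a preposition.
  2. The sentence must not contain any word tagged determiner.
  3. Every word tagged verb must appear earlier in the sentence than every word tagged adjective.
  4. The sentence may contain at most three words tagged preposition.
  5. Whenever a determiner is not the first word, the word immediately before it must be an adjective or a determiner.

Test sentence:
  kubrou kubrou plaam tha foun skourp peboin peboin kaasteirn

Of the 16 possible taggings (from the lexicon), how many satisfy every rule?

0

Candidates per position — 1:kubrou {adverb,preposition}; 2:kubrou {adverb,preposition}; 3:plaam {adverb}; 4:tha {preposition,verb}; 5:foun {preposition,verb}; 6:skourp {determiner}; 7:peboin {adjective}; 8:peboin {adjective}; 9:kaasteirn {adjective}.
There are 16 candidate sequences in total.
Rule 2 cannot be satisfied by any choice of tags from the lexicon.
So there is no consistent tagging.
Count = 0.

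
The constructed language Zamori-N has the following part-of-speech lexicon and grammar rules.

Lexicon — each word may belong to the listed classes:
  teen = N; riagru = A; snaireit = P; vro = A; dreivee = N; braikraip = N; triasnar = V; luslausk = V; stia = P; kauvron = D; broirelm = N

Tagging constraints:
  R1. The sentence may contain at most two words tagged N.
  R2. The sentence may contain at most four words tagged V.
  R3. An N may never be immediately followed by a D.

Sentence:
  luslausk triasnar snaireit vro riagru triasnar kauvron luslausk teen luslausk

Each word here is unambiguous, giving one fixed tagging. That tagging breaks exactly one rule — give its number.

2

Fixed tagging: V V P A A V D V N V.
Checking each rule: R1 ✓, R2 ✗, R3 ✓.
Only rule 2 fails.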